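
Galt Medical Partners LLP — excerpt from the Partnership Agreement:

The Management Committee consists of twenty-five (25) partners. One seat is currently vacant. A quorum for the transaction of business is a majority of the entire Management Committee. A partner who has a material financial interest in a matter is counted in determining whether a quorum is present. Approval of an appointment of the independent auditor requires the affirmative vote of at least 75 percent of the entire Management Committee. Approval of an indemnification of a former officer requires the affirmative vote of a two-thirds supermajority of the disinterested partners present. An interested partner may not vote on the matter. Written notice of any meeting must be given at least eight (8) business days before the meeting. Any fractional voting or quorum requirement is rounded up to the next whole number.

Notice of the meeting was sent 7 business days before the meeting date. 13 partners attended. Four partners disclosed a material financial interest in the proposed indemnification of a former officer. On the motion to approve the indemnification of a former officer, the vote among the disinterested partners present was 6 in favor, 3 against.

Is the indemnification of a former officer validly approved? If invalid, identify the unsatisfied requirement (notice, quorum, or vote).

Notice: 7 business days given; 8 required (7 < 8). Not satisfied.
Quorum: 13 present (interested partners count toward quorum); quorum is 13. Satisfied.
Vote: the indemnification of a former officer requires two-thirds of the disinterested partners present (13 − 4 = 9). 2/3 of 9 = 6, so 6 affirmative votes are needed; 6 voted in favor. Satisfied.

Invalid — notice requirement not satisfied.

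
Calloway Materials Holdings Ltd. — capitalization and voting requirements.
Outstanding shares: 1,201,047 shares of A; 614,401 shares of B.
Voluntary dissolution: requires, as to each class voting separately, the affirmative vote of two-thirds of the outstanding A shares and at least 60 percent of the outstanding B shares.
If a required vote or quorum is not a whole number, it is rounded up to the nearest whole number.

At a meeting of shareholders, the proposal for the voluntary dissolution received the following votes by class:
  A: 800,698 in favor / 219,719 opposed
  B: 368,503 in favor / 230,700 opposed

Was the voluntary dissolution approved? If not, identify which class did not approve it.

Not approved — the B shares did not give the required vote.

A: 2/3 of 1201047 = 800698; 800,698 required, 800,698 in favor — approved.
B: 3/5 of 614401 = 368640.60, rounded up to 368641; 368,641 required, 368,503 in favor — not approved.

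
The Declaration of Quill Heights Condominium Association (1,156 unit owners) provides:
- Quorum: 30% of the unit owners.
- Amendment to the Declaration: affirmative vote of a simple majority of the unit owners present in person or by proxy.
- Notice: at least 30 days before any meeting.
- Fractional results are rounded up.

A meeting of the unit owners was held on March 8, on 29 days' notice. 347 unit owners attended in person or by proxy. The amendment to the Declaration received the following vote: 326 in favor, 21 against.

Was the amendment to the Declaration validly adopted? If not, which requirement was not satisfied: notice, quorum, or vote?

Invalid — notice requirement not satisfied.

Notice: 29 days given; 30 required. Not satisfied.
Quorum: 30% of 1,156 = 346.80, rounded up to 347; 347 present. Satisfied.
Vote: requires a majority of those present (347); a majority of 347 is 174, so 174 needed; 326 in favor. Satisfied.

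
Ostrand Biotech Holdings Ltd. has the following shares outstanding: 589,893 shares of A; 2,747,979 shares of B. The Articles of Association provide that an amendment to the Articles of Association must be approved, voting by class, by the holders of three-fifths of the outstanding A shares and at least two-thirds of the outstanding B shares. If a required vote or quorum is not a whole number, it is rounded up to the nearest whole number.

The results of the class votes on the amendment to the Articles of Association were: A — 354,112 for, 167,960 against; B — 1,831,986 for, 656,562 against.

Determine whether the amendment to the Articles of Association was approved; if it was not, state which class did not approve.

Approved — every class gave the required vote.

A: 3/5 of 589893 = 353935.80, rounded up to 353936; 353,936 required, 354,112 in favor — approved.
B: 2/3 of 2747979 = 1831986; 1,831,986 required, 1,831,986 in favor — approved.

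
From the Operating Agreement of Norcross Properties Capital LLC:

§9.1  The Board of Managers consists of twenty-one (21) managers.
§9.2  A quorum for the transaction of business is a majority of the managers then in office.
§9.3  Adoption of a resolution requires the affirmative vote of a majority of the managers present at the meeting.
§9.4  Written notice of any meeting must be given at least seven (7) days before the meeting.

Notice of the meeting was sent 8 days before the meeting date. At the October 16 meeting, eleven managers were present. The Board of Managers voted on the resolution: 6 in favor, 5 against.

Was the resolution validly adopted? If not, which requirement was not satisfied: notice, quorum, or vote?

Notice: 8 days given; 7 required (8 ≥ 7). Satisfied.
Quorum: 11 present; quorum is 11. Satisfied.
Vote: the resolution requires a majority of the managers present (11). A majority of 11 is 6, so 6 affirmative votes are needed; 6 voted in favor. Satisfied.

Valid — all requirements satisfied.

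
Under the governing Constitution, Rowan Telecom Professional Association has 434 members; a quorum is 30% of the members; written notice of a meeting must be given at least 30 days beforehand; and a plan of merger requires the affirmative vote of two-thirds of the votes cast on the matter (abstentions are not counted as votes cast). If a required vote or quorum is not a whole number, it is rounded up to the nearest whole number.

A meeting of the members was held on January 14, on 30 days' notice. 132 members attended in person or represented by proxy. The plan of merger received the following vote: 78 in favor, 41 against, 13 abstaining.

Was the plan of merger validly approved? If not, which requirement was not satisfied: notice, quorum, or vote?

Invalid — vote requirement not satisfied.

Notice: 30 days given; 30 required. Satisfied.
Quorum: 30% of 434 = 130.20, rounded up to 131; 132 present. Satisfied.
Vote: requires two-thirds of the votes cast (132 − 13 abstaining = 119); 2/3 of 119 = 79.33, rounded up to 80, so 80 needed; 78 in favor. Not satisfied.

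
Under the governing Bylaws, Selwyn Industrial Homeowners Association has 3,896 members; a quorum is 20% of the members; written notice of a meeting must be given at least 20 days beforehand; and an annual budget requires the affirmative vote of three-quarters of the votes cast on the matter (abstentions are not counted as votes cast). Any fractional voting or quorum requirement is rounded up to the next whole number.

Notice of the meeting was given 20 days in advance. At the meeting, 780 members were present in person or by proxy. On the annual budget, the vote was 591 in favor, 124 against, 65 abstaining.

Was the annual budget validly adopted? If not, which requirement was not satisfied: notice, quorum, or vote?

Valid — all requirements satisfied.

Notice: 20 days given; 20 required. Satisfied.
Quorum: 20% of 3,896 = 779.20, rounded up to 780; 780 present. Satisfied.
Vote: requires three-fourths of the votes cast (780 − 65 abstaining = 715); 3/4 of 715 = 536.25, rounded up to 537, so 537 needed; 591 in favor. Satisfied.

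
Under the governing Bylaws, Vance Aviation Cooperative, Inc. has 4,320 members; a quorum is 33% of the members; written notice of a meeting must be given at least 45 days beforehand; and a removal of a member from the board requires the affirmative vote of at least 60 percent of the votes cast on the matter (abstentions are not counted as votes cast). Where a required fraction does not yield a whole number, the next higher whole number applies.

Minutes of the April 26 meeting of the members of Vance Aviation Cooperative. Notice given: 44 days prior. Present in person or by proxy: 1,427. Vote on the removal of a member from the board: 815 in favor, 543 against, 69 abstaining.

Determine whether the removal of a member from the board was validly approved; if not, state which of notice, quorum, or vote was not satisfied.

Notice: 44 days given; 45 required. Not satisfied.
Quorum: 33% of 4,320 = 1,425.60, rounded up to 1,426; 1,427 present. Satisfied.
Vote: requires three-fifths of the votes cast (1,427 − 69 abstaining = 1,358); 3/5 of 1358 = 814.80, rounded up to 815, so 815 needed; 815 in favor. Satisfied.

Invalid — notice requirement not satisfied.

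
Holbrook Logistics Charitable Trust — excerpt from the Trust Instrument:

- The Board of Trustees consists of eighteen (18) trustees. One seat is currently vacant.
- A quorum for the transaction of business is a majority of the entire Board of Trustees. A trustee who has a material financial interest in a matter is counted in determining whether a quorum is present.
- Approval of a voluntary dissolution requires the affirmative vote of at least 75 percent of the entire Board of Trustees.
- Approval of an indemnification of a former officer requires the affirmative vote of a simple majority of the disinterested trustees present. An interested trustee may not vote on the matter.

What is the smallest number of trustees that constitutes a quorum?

10

A majority of 18 is 10.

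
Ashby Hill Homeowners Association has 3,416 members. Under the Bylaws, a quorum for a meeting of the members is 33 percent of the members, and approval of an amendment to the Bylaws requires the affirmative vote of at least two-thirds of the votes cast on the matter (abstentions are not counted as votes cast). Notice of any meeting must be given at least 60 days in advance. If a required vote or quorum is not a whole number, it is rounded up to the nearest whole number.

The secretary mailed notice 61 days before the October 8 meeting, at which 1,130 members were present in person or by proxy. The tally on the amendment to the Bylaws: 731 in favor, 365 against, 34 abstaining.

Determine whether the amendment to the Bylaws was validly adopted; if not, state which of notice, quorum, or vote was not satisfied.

Notice: 61 days given; 60 required. Satisfied.
Quorum: 33% of 3,416 = 1,127.28, rounded up to 1,128; 1,130 present. Satisfied.
Vote: requires two-thirds of the votes cast (1,130 − 34 abstaining = 1,096); 2/3 of 1096 = 730.67, rounded up to 731, so 731 needed; 731 in favor. Satisfied.

Valid — all requirements satisfied.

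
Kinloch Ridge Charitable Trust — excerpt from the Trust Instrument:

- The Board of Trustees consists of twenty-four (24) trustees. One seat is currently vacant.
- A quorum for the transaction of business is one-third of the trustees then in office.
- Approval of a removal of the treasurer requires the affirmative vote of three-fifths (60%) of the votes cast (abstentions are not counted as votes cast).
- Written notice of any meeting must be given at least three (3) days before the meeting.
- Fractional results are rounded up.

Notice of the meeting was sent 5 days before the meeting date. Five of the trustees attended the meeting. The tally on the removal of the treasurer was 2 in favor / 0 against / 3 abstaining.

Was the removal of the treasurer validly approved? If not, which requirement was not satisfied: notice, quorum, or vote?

Notice: 5 days given; 3 required (5 ≥ 3). Satisfied.
Quorum: 5 present; quorum is 8. Not satisfied.
Vote: the removal of the treasurer requires three-fifths of the votes cast (5 present − 3 abstaining = 2). 3/5 of 2 = 1.20, rounded up to 2, so 2 affirmative votes are needed; 2 voted in favor. Satisfied. (Moot — without a quorum no business can be validly transacted.)

Invalid — quorum requirement not satisfied.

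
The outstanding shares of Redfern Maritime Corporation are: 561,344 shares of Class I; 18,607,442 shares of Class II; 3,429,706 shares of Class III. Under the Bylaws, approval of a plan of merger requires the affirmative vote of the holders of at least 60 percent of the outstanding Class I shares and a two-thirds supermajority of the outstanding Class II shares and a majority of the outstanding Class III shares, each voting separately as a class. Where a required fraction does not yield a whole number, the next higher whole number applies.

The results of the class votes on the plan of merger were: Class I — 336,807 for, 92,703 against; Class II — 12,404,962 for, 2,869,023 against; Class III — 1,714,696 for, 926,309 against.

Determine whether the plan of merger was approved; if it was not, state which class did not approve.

Class I: 3/5 of 561344 = 336806.40, rounded up to 336807; 336,807 required, 336,807 in favor — approved.
Class II: 2/3 of 18607442 = 12404961.33, rounded up to 12404962; 12,404,962 required, 12,404,962 in favor — approved.
Class III: a majority of 3429706 is 1714854; 1,714,854 required, 1,714,696 in favor — not approved.

Not approved — the Class III shares did not give the required vote.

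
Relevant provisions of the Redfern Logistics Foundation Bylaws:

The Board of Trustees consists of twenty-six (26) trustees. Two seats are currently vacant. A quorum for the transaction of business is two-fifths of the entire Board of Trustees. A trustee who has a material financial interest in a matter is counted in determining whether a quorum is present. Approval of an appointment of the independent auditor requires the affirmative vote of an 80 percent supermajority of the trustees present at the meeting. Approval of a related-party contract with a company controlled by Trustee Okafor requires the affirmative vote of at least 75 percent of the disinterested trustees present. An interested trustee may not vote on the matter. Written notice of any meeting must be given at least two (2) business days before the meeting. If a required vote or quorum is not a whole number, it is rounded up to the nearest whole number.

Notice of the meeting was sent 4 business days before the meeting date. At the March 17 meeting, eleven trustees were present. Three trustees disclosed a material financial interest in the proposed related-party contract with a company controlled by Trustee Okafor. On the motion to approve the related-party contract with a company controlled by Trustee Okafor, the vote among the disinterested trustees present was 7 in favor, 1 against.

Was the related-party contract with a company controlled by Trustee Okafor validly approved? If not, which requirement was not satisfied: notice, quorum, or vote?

Valid — all requirements satisfied.

Notice: 4 business days given; 2 required (4 ≥ 2). Satisfied.
Quorum: 11 present (interested trustees count toward quorum); quorum is 11. Satisfied.
Vote: the related-party contract with a company controlled by Trustee Okafor requires three-fourths of the disinterested trustees present (11 − 3 = 8). 3/4 of 8 = 6, so 6 affirmative votes are needed; 7 voted in favor. Satisfied.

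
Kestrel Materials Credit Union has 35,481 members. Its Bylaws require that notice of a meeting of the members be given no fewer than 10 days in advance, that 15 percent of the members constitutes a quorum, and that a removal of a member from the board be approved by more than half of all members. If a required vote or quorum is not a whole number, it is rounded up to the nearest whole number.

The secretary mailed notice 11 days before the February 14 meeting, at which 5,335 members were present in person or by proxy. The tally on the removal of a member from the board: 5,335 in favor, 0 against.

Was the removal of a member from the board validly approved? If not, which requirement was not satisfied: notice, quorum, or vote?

Notice: 11 days given; 10 required. Satisfied.
Quorum: 15% of 35,481 = 5,322.15, rounded up to 5,323; 5,335 present. Satisfied.
Vote: requires a majority of all members (35,481); a majority of 35481 is 17741, so 17,741 needed; 5,335 in favor. Not satisfied.

Invalid — vote requirement not satisfied.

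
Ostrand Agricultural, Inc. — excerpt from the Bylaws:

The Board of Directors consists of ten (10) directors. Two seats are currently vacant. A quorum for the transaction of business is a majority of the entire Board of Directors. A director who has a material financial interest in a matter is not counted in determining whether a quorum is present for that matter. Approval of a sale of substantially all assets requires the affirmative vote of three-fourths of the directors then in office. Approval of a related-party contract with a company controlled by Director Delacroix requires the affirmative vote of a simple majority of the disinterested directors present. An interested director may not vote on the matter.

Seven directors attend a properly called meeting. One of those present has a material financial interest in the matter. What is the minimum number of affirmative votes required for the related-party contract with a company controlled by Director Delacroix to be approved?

The related-party contract with a company controlled by Director Delacroix requires a majority of the disinterested directors present (7 − 1 = 6).
A majority of 6 is 4.

4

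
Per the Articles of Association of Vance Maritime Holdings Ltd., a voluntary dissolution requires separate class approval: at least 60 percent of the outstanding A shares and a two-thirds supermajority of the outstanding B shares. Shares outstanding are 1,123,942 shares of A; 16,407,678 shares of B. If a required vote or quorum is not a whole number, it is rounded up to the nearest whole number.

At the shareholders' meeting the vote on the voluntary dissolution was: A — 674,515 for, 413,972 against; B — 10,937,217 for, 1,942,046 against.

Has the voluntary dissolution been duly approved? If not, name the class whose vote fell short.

Not approved — the B shares did not give the required vote.

A: 3/5 of 1123942 = 674365.20, rounded up to 674366; 674,366 required, 674,515 in favor — approved.
B: 2/3 of 16407678 = 10938452; 10,938,452 required, 10,937,217 in favor — not approved.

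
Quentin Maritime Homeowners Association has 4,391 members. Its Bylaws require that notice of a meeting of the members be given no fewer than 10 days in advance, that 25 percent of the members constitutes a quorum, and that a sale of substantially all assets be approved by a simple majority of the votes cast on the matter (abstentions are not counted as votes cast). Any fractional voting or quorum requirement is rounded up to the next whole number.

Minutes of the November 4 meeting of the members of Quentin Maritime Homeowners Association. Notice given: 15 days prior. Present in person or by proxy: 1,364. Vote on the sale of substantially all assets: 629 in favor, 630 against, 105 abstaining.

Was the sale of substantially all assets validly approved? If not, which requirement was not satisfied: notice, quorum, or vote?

Notice: 15 days given; 10 required. Satisfied.
Quorum: 25% of 4,391 = 1,097.75, rounded up to 1,098; 1,364 present. Satisfied.
Vote: requires a majority of the votes cast (1,364 − 105 abstaining = 1,259); a majority of 1259 is 630, so 630 needed; 629 in favor. Not satisfied.

Invalid — vote requirement not satisfied.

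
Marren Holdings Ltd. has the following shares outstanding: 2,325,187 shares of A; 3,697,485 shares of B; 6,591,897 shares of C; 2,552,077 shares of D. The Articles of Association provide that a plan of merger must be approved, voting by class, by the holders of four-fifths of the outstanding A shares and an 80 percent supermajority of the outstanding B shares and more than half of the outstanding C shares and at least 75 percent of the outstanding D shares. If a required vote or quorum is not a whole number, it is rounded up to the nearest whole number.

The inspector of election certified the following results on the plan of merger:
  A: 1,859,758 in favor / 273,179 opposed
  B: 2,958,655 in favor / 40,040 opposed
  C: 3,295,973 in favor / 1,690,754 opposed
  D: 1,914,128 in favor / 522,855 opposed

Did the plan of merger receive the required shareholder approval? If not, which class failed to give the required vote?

A: 4/5 of 2325187 = 1860149.60, rounded up to 1860150; 1,860,150 required, 1,859,758 in favor — not approved.
B: 4/5 of 3697485 = 2957988; 2,957,988 required, 2,958,655 in favor — approved.
C: a majority of 6591897 is 3295949; 3,295,949 required, 3,295,973 in favor — approved.
D: 3/4 of 2552077 = 1914057.75, rounded up to 1914058; 1,914,058 required, 1,914,128 in favor — approved.

Not approved — the A shares did not give the required vote.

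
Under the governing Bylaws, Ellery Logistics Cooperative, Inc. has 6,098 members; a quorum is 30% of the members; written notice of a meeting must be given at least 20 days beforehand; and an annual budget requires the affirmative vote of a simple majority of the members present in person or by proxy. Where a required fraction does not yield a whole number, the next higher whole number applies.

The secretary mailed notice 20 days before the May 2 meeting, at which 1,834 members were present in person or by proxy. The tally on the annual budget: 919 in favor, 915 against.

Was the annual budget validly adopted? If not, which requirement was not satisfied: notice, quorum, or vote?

Notice: 20 days given; 20 required. Satisfied.
Quorum: 30% of 6,098 = 1,829.40, rounded up to 1,830; 1,834 present. Satisfied.
Vote: requires a majority of those present (1,834); a majority of 1834 is 918, so 918 needed; 919 in favor. Satisfied.

Valid — all requirements satisfied.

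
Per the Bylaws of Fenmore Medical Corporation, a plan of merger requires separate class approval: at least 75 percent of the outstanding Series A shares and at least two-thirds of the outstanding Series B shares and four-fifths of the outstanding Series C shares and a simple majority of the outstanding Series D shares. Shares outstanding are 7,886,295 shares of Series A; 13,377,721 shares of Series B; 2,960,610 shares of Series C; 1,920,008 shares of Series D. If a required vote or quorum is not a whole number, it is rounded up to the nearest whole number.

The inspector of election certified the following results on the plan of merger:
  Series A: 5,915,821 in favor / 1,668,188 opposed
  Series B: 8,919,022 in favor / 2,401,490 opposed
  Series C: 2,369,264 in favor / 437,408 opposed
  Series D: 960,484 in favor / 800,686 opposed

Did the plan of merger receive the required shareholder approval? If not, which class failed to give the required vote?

Series A: 3/4 of 7886295 = 5914721.25, rounded up to 5914722; 5,914,722 required, 5,915,821 in favor — approved.
Series B: 2/3 of 13377721 = 8918480.67, rounded up to 8918481; 8,918,481 required, 8,919,022 in favor — approved.
Series C: 4/5 of 2960610 = 2368488; 2,368,488 required, 2,369,264 in favor — approved.
Series D: a majority of 1920008 is 960005; 960,005 required, 960,484 in favor — approved.

Approved — every class gave the required vote.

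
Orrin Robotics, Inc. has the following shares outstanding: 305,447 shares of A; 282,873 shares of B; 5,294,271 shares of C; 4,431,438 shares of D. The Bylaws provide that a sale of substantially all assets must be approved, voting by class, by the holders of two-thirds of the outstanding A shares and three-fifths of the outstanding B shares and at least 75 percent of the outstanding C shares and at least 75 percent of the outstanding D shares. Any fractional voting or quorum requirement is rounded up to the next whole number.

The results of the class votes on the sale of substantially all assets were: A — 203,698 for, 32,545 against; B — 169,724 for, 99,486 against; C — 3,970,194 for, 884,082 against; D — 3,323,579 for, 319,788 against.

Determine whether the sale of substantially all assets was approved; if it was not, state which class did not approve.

A: 2/3 of 305447 = 203631.33, rounded up to 203632; 203,632 required, 203,698 in favor — approved.
B: 3/5 of 282873 = 169723.80, rounded up to 169724; 169,724 required, 169,724 in favor — approved.
C: 3/4 of 5294271 = 3970703.25, rounded up to 3970704; 3,970,704 required, 3,970,194 in favor — not approved.
D: 3/4 of 4431438 = 3323578.50, rounded up to 3323579; 3,323,579 required, 3,323,579 in favor — approved.

Not approved — the C shares did not give the required vote.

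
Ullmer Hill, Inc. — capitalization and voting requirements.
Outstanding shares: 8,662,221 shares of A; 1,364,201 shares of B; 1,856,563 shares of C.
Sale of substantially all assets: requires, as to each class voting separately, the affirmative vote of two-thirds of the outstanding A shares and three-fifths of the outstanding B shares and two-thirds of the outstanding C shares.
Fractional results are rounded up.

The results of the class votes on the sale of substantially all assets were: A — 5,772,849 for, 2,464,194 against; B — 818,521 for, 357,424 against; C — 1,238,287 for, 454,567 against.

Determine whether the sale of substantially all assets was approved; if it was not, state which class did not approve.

Not approved — the A shares did not give the required vote.

A: 2/3 of 8662221 = 5774814; 5,774,814 required, 5,772,849 in favor — not approved.
B: 3/5 of 1364201 = 818520.60, rounded up to 818521; 818,521 required, 818,521 in favor — approved.
C: 2/3 of 1856563 = 1237708.67, rounded up to 1237709; 1,237,709 required, 1,238,287 in favor — approved.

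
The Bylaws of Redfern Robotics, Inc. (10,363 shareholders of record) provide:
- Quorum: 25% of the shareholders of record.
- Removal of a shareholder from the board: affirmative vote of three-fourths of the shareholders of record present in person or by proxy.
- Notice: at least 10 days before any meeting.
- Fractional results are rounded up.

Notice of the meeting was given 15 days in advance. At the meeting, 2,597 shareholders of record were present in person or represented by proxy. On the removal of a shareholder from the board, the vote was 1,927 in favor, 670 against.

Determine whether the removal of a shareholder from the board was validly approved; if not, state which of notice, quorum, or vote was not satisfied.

Notice: 15 days given; 10 required. Satisfied.
Quorum: 25% of 10,363 = 2,590.75, rounded up to 2,591; 2,597 present. Satisfied.
Vote: requires three-fourths of those present (2,597); 3/4 of 2597 = 1947.75, rounded up to 1948, so 1,948 needed; 1,927 in favor. Not satisfied.

Invalid — vote requirement not satisfied.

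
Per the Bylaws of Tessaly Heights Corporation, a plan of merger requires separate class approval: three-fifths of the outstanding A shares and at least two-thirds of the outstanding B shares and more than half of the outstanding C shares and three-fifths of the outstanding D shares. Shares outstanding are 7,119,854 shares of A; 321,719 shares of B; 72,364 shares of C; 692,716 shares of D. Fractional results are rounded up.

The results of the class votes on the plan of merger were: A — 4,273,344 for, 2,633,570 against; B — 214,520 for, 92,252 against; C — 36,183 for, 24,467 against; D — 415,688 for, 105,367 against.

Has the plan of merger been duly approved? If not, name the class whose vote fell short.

A: 3/5 of 7119854 = 4271912.40, rounded up to 4271913; 4,271,913 required, 4,273,344 in favor — approved.
B: 2/3 of 321719 = 214479.33, rounded up to 214480; 214,480 required, 214,520 in favor — approved.
C: a majority of 72364 is 36183; 36,183 required, 36,183 in favor — approved.
D: 3/5 of 692716 = 415629.60, rounded up to 415630; 415,630 required, 415,688 in favor — approved.

Approved — every class gave the required vote.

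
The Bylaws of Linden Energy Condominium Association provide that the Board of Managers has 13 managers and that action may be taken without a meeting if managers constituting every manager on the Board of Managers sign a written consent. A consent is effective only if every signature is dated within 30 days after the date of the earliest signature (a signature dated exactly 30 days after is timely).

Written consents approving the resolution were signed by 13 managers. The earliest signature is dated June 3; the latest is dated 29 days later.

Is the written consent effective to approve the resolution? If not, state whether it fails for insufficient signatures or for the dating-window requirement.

Effective — both the signature and dating-window requirements are satisfied.

Signatures required: every one of 13 — unanimous means all 13, so 13 needed; 13 signed. Sufficient.
Dating window: the latest signature is 29 days after the earliest; the limit is 30 days. Within the window.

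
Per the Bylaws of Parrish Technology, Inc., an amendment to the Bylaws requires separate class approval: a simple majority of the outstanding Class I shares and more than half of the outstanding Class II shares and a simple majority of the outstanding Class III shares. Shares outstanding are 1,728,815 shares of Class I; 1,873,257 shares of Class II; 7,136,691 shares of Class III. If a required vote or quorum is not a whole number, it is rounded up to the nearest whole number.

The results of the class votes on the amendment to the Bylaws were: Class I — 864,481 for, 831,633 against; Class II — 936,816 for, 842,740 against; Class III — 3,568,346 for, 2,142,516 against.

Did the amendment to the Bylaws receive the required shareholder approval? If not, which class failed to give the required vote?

Approved — every class gave the required vote.

Class I: a majority of 1728815 is 864408; 864,408 required, 864,481 in favor — approved.
Class II: a majority of 1873257 is 936629; 936,629 required, 936,816 in favor — approved.
Class III: a majority of 7136691 is 3568346; 3,568,346 required, 3,568,346 in favor — approved.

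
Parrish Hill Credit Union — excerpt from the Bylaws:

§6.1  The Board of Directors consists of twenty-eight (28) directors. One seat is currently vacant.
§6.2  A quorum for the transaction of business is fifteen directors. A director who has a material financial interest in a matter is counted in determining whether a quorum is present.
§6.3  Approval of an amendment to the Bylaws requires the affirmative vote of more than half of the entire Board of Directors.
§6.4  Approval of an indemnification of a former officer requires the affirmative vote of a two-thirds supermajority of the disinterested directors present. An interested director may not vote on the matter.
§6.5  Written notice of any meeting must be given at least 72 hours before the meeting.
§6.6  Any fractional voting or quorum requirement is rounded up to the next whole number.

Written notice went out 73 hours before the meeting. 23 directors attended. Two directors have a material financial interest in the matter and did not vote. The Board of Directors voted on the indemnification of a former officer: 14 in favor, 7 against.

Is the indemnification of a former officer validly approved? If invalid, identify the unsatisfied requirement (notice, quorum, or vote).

Valid — all requirements satisfied.

Notice: 73 hours given; 72 required (73 ≥ 72). Satisfied.
Quorum: 23 present (interested directors count toward quorum); quorum is 15. Satisfied.
Vote: the indemnification of a former officer requires two-thirds of the disinterested directors present (23 − 2 = 21). 2/3 of 21 = 14, so 14 affirmative votes are needed; 14 voted in favor. Satisfied.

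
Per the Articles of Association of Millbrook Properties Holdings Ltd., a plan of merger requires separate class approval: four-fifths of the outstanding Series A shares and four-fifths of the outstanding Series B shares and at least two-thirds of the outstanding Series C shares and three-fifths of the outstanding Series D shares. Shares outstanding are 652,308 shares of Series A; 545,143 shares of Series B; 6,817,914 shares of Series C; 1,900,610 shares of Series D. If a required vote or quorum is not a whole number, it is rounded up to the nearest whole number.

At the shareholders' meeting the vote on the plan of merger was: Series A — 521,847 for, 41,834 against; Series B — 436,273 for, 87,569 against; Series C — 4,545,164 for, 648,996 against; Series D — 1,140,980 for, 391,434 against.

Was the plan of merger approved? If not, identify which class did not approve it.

Not approved — the Series C shares did not give the required vote.

Series A: 4/5 of 652308 = 521846.40, rounded up to 521847; 521,847 required, 521,847 in favor — approved.
Series B: 4/5 of 545143 = 436114.40, rounded up to 436115; 436,115 required, 436,273 in favor — approved.
Series C: 2/3 of 6817914 = 4545276; 4,545,276 required, 4,545,164 in favor — not approved.
Series D: 3/5 of 1900610 = 1140366; 1,140,366 required, 1,140,980 in favor — approved.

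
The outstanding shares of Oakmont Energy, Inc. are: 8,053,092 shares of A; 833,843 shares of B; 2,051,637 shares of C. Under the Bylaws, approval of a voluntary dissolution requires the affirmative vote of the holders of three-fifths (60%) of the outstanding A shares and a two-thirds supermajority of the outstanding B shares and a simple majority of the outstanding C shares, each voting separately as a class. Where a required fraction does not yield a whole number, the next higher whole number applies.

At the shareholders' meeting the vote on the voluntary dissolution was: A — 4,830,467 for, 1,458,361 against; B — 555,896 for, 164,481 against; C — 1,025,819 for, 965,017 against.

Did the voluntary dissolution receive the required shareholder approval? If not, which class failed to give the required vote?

Not approved — the A shares did not give the required vote.

A: 3/5 of 8053092 = 4831855.20, rounded up to 4831856; 4,831,856 required, 4,830,467 in favor — not approved.
B: 2/3 of 833843 = 555895.33, rounded up to 555896; 555,896 required, 555,896 in favor — approved.
C: a majority of 2051637 is 1025819; 1,025,819 required, 1,025,819 in favor — approved.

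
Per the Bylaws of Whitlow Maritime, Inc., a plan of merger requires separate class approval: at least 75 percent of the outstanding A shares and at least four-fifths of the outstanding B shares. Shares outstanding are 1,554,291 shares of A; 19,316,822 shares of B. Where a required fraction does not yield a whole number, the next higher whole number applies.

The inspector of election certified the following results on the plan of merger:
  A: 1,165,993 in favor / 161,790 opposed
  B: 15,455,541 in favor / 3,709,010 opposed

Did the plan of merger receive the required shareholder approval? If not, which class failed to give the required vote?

A: 3/4 of 1554291 = 1165718.25, rounded up to 1165719; 1,165,719 required, 1,165,993 in favor — approved.
B: 4/5 of 19316822 = 15453457.60, rounded up to 15453458; 15,453,458 required, 15,455,541 in favor — approved.

Approved — every class gave the required vote.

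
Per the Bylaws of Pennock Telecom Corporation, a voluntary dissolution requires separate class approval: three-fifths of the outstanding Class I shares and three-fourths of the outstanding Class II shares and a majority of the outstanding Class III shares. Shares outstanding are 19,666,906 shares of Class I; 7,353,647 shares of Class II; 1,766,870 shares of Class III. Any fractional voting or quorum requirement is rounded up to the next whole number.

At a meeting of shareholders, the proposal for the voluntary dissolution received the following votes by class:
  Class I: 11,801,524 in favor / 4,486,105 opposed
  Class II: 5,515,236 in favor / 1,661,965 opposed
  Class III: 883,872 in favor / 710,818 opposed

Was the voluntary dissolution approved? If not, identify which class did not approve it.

Approved — every class gave the required vote.

Class I: 3/5 of 19666906 = 11800143.60, rounded up to 11800144; 11,800,144 required, 11,801,524 in favor — approved.
Class II: 3/4 of 7353647 = 5515235.25, rounded up to 5515236; 5,515,236 required, 5,515,236 in favor — approved.
Class III: a majority of 1766870 is 883436; 883,436 required, 883,872 in favor — approved.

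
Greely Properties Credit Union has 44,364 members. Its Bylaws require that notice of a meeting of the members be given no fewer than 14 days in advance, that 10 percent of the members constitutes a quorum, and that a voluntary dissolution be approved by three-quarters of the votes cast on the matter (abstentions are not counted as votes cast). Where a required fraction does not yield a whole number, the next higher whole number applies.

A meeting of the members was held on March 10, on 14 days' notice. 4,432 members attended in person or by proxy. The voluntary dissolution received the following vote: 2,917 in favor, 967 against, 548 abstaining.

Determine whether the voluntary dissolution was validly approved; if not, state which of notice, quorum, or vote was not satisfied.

Invalid — quorum requirement not satisfied.

Notice: 14 days given; 14 required. Satisfied.
Quorum: 10% of 44,364 = 4,436.40, rounded up to 4,437; 4,432 present. Not satisfied.
Vote: requires three-fourths of the votes cast (4,432 − 548 abstaining = 3,884); 3/4 of 3884 = 2913, so 2,913 needed; 2,917 in favor. Satisfied.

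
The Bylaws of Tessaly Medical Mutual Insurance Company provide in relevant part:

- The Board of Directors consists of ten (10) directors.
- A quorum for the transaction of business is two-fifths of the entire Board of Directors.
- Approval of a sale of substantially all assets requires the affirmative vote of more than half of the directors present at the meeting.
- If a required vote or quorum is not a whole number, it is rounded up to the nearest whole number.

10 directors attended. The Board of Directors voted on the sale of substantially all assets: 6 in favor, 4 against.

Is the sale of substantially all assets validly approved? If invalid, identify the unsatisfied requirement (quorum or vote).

Quorum: 10 present; quorum is 4. Satisfied.
Vote: the sale of substantially all assets requires a majority of the directors present (10). A majority of 10 is 6, so 6 affirmative votes are needed; 6 voted in favor. Satisfied.

Valid — all requirements satisfied.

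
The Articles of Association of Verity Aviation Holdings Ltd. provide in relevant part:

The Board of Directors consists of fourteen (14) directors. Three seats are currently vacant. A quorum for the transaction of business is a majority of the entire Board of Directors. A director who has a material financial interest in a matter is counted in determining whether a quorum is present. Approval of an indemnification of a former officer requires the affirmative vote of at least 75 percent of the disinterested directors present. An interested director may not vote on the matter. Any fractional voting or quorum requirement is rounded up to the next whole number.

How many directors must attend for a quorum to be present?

8

A majority of 14 is 8.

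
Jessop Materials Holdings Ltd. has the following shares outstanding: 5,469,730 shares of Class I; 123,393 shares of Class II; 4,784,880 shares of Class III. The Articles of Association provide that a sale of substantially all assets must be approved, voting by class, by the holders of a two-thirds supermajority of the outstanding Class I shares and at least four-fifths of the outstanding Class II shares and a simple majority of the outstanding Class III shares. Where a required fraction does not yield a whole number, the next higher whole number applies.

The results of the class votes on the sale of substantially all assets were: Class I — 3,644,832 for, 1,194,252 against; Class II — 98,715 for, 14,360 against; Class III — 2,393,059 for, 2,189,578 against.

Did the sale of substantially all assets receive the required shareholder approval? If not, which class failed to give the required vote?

Not approved — the Class I shares did not give the required vote.

Class I: 2/3 of 5469730 = 3646486.67, rounded up to 3646487; 3,646,487 required, 3,644,832 in favor — not approved.
Class II: 4/5 of 123393 = 98714.40, rounded up to 98715; 98,715 required, 98,715 in favor — approved.
Class III: a majority of 4784880 is 2392441; 2,392,441 required, 2,393,059 in favor — approved.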